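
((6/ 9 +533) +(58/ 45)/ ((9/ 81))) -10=8029/ 15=535.27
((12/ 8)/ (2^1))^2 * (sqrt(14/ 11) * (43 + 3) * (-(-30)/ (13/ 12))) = 9315 * sqrt(154)/ 143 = 808.36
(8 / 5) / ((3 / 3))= 8 / 5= 1.60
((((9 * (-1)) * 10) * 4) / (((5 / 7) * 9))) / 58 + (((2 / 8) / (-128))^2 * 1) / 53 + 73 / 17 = 22799450605 / 6849560576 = 3.33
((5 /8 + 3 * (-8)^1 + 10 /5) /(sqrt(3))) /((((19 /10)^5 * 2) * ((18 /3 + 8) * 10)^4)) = -15 * sqrt(3) /40051292288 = -0.00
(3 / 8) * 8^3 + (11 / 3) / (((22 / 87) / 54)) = 975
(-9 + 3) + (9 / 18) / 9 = -107 / 18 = -5.94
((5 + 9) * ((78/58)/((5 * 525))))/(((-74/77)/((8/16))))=-1001/268250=-0.00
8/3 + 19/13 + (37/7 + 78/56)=11801/1092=10.81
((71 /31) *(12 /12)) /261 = 71 /8091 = 0.01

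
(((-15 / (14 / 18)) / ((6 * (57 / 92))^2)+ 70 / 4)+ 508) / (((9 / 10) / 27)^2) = 1191970650 / 2527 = 471693.97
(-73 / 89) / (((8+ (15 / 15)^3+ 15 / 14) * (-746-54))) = 511 / 5019600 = 0.00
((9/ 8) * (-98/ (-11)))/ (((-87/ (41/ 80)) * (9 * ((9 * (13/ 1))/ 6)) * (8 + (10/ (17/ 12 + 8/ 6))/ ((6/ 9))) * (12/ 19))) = -38171/ 964154880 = -0.00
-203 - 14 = -217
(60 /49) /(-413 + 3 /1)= -6 /2009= -0.00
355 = 355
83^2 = 6889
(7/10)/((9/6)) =7/15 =0.47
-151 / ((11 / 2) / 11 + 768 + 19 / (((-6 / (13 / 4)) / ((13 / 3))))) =-10872 / 52121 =-0.21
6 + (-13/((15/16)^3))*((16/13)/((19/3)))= 2.93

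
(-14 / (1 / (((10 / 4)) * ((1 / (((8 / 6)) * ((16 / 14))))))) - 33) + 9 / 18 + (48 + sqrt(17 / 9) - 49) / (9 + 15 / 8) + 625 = 8 * sqrt(17) / 261 + 1585319 / 2784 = 569.57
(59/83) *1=59/83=0.71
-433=-433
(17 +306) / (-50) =-323 / 50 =-6.46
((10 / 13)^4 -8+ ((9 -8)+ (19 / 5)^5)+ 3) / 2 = 394.35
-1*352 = -352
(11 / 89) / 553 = 11 / 49217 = 0.00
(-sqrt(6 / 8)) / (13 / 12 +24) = -6*sqrt(3) / 301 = -0.03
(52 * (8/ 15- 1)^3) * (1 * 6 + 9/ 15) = -196196/ 5625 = -34.88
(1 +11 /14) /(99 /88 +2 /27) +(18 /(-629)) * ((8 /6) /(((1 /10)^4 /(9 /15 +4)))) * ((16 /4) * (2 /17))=-431987700 /523957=-824.47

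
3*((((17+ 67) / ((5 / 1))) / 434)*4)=0.46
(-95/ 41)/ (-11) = 95/ 451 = 0.21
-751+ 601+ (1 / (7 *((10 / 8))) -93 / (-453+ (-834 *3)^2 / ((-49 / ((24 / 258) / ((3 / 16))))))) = -235195519191 / 1569180935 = -149.88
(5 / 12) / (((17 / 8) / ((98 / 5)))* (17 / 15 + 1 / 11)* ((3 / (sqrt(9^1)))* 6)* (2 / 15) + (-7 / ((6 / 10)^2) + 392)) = 40425 / 36155642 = 0.00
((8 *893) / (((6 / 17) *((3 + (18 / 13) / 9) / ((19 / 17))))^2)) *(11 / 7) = 1198582814 / 105903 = 11317.74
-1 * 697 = -697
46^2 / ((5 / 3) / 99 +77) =314226 / 11437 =27.47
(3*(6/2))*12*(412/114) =390.32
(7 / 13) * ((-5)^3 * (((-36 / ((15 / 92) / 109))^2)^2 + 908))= -1467845431045090680212 / 65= -22582237400693702772.49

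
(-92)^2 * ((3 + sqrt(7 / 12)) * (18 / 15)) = 8464 * sqrt(21) / 5 + 152352 / 5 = 38227.78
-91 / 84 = -13 / 12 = -1.08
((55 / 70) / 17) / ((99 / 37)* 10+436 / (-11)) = -4477 / 1247596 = -0.00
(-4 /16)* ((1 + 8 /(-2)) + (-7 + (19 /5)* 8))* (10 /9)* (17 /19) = -289 /57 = -5.07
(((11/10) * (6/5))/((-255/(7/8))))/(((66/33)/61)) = -4697/34000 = -0.14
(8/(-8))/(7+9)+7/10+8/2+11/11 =451/80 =5.64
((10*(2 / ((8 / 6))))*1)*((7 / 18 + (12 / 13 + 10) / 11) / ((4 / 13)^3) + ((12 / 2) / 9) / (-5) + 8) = 3504097 / 4224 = 829.57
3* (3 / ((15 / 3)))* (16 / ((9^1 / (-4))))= -64 / 5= -12.80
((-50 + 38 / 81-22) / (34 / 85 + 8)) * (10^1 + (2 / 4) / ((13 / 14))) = -1984445 / 22113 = -89.74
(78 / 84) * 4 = 26 / 7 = 3.71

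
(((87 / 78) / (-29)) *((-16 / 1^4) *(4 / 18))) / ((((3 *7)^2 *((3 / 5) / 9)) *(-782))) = -40 / 6724809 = -0.00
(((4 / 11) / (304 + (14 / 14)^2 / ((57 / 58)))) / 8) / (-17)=-0.00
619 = 619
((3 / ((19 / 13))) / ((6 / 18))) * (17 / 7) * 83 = 165087 / 133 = 1241.26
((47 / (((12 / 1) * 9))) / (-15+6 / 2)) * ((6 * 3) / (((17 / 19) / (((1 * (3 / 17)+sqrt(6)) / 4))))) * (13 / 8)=-11609 * sqrt(6) / 39168-11609 / 221952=-0.78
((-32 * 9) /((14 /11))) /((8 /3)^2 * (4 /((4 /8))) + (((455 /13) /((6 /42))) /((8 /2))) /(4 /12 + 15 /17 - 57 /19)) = -741312 /73913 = -10.03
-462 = -462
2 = 2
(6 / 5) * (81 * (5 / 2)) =243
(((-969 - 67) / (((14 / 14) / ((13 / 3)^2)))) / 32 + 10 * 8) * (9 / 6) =-38011 / 48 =-791.90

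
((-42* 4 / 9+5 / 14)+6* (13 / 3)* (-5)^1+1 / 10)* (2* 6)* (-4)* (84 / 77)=2987904 / 385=7760.79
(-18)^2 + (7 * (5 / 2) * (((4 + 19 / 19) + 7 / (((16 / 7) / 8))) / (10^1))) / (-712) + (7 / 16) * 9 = 1867519 / 5696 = 327.86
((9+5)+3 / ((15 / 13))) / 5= 83 / 25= 3.32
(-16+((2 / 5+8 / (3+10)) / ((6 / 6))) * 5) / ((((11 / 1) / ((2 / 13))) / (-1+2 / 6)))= 568 / 5577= 0.10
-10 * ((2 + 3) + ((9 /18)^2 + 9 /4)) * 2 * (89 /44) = -6675 /22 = -303.41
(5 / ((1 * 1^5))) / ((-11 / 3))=-15 / 11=-1.36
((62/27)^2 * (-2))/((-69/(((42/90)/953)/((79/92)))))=0.00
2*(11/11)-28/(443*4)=879/443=1.98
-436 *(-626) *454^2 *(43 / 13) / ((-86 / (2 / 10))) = -28128238288 / 65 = -432742127.51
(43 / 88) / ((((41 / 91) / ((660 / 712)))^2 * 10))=176261085 / 852172864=0.21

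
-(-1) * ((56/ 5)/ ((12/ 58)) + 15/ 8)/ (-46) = -6721/ 5520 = -1.22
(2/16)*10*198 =495/2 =247.50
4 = 4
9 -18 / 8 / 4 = 135 / 16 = 8.44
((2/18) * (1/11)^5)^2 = 0.00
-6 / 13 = -0.46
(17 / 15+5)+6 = 182 / 15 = 12.13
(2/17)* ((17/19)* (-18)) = -36/19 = -1.89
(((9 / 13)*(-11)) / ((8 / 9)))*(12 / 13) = -2673 / 338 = -7.91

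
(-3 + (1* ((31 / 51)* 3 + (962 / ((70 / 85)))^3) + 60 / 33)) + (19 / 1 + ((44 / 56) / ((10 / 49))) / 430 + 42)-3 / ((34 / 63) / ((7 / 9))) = 51721742200781221 / 32447800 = 1593998428.27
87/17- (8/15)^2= 18487/3825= 4.83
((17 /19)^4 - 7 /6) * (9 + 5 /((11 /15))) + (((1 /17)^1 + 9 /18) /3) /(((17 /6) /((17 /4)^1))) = -783493523 /97480108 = -8.04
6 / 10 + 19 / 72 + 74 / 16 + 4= 427 / 45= 9.49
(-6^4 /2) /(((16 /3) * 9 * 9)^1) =-3 /2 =-1.50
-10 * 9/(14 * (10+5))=-3/7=-0.43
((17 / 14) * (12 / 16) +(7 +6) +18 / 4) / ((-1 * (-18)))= 1031 / 1008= 1.02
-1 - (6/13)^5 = -379069/371293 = -1.02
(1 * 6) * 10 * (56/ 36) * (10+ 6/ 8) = 3010/ 3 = 1003.33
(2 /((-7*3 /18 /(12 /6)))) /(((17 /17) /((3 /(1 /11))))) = -792 /7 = -113.14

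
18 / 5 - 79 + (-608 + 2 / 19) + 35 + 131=-49143 / 95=-517.29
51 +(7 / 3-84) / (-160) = 4945 / 96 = 51.51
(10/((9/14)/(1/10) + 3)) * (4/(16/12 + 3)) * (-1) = -140/143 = -0.98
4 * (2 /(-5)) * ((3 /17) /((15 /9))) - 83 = -35347 /425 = -83.17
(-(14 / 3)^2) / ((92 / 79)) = -3871 / 207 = -18.70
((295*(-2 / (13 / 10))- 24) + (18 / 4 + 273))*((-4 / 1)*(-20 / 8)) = -26045 / 13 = -2003.46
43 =43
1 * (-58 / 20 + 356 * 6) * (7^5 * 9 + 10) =3226804363 / 10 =322680436.30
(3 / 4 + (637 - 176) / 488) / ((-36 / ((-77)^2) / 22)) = -53936113 / 8784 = -6140.27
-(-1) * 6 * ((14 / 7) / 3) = 4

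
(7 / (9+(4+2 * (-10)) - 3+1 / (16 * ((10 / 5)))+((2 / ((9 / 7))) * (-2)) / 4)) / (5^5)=-2016 / 9671875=-0.00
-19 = -19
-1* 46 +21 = -25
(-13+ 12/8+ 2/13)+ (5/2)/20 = -1167/104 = -11.22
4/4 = 1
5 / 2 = 2.50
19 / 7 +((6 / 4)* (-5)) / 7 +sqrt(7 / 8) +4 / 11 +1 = sqrt(14) / 4 +463 / 154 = 3.94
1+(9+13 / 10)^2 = 10709 / 100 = 107.09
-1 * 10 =-10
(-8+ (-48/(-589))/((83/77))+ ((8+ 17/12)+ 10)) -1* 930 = -538837049/586644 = -918.51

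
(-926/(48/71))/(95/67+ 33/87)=-63872239/83808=-762.13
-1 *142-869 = -1011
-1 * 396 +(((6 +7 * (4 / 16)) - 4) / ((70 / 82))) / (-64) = -709755 / 1792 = -396.07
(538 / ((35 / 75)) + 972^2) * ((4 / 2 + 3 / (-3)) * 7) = 6621558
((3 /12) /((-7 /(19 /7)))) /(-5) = 0.02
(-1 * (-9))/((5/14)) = 126/5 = 25.20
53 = 53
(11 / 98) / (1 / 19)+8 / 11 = 3083 / 1078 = 2.86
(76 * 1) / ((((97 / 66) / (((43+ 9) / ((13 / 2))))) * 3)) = 13376 / 97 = 137.90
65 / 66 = 0.98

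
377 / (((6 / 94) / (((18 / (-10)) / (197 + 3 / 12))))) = -70876 / 1315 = -53.90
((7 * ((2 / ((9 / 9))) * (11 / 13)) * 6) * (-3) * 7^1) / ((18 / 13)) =-1078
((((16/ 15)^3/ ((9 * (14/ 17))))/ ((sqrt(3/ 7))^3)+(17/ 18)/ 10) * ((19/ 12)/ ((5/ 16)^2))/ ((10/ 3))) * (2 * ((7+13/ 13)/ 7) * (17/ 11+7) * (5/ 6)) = 1943168/ 259875+15918432256 * sqrt(21)/ 1578740625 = 53.68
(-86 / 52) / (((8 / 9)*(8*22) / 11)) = -387 / 3328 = -0.12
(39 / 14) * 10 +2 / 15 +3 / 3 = 3044 / 105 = 28.99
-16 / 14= -8 / 7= -1.14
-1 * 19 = -19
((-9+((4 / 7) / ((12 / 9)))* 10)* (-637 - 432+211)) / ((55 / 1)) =2574 / 35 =73.54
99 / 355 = 0.28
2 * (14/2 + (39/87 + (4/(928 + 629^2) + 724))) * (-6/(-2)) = 50472130464/11500501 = 4388.69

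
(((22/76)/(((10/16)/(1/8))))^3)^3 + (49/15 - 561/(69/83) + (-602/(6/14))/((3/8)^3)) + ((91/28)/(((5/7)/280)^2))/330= -170577148967895727576177968337/6612838990585047000000000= -25794.84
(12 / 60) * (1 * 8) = 1.60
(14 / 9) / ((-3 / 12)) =-56 / 9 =-6.22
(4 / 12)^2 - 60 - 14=-665 / 9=-73.89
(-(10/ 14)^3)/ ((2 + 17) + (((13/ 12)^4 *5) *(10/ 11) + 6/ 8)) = -14256000/ 1017500239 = -0.01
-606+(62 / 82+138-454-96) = -41707 / 41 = -1017.24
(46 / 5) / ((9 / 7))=322 / 45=7.16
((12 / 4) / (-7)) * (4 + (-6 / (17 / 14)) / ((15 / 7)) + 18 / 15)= -738 / 595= -1.24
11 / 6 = 1.83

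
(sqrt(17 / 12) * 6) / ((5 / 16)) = 16 * sqrt(51) / 5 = 22.85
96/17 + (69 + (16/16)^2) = 1286/17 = 75.65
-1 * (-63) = 63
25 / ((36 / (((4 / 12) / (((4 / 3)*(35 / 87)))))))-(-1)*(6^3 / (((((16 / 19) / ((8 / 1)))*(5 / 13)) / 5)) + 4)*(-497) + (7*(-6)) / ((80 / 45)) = -4455354353 / 336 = -13259983.19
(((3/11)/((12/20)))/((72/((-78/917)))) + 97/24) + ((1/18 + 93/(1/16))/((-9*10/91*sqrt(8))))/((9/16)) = 326103/80696 - 487487*sqrt(2)/729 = -941.65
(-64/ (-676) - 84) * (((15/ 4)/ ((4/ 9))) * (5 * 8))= -4785750/ 169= -28318.05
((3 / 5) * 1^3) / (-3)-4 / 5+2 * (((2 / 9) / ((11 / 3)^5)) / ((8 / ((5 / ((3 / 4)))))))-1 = -322012 / 161051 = -2.00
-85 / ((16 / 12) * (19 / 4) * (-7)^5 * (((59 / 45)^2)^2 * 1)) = 1045659375 / 3869473240213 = 0.00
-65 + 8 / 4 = -63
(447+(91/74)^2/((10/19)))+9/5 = 24733627/54760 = 451.67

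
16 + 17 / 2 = 24.50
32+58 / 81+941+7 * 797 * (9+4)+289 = 5976967 / 81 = 73789.72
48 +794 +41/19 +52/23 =846.42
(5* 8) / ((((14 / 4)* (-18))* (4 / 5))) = -50 / 63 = -0.79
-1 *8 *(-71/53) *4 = 2272/53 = 42.87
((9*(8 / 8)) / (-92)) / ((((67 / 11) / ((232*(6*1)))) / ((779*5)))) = -134190540 / 1541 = -87080.17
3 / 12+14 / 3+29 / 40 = 677 / 120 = 5.64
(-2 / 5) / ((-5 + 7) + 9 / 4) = -8 / 85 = -0.09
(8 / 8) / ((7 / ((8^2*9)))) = 576 / 7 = 82.29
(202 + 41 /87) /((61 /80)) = 265.54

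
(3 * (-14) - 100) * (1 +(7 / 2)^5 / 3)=-1200113 / 48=-25002.35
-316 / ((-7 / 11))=3476 / 7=496.57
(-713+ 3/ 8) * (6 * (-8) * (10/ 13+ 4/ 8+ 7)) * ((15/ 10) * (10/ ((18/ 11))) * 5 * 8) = 1348286500/ 13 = 103714346.15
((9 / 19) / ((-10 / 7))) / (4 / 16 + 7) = -126 / 2755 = -0.05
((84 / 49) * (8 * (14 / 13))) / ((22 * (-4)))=-24 / 143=-0.17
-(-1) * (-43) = -43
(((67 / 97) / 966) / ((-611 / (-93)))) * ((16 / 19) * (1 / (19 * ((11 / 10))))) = 166160 / 37891230377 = 0.00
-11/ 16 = -0.69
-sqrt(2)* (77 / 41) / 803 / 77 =-sqrt(2) / 32923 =-0.00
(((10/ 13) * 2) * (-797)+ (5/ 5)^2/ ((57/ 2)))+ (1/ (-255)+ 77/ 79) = -1225.15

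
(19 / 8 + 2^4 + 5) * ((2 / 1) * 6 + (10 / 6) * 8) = 3553 / 6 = 592.17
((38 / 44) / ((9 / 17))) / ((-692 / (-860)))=69445 / 34254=2.03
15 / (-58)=-0.26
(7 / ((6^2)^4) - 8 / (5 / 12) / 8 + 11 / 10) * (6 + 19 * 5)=-1102664369 / 8398080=-131.30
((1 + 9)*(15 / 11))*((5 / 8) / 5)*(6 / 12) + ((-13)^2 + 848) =89571 / 88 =1017.85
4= 4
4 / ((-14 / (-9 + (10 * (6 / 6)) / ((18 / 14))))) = 22 / 63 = 0.35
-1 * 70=-70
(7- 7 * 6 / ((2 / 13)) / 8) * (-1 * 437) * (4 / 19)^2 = 9982 / 19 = 525.37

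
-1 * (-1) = 1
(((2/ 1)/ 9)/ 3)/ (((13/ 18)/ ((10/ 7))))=40/ 273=0.15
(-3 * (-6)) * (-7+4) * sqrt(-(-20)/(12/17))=-18 * sqrt(255)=-287.44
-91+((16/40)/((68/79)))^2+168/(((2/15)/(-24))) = -876559659/28900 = -30330.78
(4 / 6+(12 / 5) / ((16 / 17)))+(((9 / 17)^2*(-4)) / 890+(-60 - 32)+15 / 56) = -1912460729 / 21605640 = -88.52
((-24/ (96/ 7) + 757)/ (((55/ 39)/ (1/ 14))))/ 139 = 0.28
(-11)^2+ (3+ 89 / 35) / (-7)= 29451 / 245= 120.21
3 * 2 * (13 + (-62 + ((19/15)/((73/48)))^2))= -38613654/133225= -289.84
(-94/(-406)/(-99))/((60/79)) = -3713/1205820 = -0.00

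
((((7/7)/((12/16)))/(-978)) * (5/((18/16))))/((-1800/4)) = 8/594135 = 0.00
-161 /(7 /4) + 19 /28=-2557 /28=-91.32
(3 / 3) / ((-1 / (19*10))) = -190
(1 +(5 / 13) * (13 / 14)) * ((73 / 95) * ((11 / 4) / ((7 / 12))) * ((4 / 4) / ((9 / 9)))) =2409 / 490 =4.92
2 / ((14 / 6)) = 6 / 7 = 0.86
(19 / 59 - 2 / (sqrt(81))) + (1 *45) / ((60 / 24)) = 9611 / 531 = 18.10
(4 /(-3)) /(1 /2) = -8 /3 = -2.67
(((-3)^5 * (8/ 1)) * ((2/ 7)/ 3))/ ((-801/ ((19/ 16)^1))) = 171/ 623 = 0.27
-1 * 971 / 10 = -971 / 10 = -97.10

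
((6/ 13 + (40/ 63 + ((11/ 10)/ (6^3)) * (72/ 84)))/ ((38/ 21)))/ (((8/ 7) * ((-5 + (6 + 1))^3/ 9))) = 757323/ 1264640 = 0.60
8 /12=2 /3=0.67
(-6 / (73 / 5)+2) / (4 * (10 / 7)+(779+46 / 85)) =69020 / 34107571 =0.00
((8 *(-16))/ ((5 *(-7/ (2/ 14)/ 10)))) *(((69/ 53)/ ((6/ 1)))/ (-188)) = -736/ 122059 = -0.01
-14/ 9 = -1.56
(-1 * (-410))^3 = 68921000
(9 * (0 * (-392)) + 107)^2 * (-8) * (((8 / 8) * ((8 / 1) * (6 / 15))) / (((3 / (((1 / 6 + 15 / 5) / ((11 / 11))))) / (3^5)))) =-375893568 / 5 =-75178713.60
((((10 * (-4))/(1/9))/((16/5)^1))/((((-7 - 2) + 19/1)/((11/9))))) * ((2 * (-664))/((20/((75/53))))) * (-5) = -6459.91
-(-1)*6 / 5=6 / 5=1.20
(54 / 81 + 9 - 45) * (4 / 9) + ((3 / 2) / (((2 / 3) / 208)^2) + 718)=3961394 / 27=146718.30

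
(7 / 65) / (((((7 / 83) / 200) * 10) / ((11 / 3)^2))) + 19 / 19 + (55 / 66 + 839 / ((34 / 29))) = 2109934 / 1989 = 1060.80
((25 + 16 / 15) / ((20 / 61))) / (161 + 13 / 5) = 23851 / 49080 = 0.49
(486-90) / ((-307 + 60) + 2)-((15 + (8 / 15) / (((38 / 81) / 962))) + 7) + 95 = -4758613 / 4655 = -1022.26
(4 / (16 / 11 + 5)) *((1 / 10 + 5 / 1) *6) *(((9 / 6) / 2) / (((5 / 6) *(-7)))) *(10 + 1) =-333234 / 12425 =-26.82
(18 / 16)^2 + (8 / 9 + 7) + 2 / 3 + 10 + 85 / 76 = 229163 / 10944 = 20.94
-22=-22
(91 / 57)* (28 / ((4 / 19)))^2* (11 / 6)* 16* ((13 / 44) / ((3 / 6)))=4405492 / 9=489499.11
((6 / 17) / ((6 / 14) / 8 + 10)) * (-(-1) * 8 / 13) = 2688 / 124423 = 0.02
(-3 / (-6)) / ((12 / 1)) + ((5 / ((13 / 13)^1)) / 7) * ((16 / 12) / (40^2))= 71 / 1680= 0.04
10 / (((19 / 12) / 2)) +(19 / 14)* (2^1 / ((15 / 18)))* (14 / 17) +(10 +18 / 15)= 8564 / 323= 26.51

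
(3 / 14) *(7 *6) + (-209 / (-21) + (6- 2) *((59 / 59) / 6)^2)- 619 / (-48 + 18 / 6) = 3446 / 105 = 32.82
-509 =-509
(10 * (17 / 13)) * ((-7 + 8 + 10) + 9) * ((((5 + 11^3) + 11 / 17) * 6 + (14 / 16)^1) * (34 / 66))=463599775 / 429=1080652.16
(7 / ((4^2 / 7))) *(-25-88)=-346.06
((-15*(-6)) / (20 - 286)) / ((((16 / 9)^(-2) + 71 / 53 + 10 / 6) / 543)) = -55.29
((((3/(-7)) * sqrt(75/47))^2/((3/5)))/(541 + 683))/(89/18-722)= -0.00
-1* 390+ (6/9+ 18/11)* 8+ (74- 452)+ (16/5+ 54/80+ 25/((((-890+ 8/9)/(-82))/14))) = -713.42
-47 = -47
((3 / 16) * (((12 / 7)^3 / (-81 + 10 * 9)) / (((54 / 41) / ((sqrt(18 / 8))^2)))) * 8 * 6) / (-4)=-738 / 343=-2.15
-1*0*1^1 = 0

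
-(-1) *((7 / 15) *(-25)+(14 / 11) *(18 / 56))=-743 / 66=-11.26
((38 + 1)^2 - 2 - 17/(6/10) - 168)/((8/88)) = 43648/3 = 14549.33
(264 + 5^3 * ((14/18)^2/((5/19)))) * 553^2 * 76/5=1037941433956/405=2562818355.45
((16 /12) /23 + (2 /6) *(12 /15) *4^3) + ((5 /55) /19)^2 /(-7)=1806471091 /105489615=17.12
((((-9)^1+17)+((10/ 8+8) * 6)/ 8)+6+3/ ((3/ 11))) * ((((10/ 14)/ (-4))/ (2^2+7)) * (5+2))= -2555/ 704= -3.63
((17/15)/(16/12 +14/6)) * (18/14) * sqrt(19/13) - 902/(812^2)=-451/329672 +153 * sqrt(247)/5005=0.48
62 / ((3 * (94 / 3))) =31 / 47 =0.66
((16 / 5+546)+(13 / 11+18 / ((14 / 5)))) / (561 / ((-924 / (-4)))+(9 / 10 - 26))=-428744 / 17457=-24.56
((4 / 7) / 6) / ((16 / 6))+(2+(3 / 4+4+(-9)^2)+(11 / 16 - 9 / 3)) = 9573 / 112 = 85.47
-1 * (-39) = 39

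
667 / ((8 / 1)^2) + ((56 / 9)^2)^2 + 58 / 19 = 12066249121 / 7978176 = 1512.41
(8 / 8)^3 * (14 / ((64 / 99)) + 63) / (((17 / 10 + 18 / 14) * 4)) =94815 / 13376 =7.09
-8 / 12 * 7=-14 / 3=-4.67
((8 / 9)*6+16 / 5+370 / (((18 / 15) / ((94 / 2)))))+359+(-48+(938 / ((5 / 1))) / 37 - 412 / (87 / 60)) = 15592978 / 1073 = 14532.13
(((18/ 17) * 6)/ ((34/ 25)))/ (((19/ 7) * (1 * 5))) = 1890/ 5491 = 0.34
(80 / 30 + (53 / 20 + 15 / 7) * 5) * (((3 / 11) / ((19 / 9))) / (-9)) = -0.38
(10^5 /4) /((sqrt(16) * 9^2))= 77.16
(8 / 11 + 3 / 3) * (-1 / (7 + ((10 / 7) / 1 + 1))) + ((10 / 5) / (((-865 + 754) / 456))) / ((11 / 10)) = -205561 / 26862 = -7.65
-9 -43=-52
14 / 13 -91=-89.92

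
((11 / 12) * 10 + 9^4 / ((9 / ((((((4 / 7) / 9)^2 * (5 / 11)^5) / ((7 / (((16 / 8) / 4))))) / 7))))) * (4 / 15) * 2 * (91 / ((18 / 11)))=110598486986 / 406770903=271.89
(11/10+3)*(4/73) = 82/365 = 0.22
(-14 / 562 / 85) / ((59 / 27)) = -0.00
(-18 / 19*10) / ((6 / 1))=-30 / 19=-1.58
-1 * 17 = -17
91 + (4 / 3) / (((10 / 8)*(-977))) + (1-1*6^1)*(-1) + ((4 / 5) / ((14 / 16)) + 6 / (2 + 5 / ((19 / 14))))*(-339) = -23462309 / 41034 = -571.78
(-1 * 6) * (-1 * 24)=144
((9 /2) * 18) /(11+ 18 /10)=405 /64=6.33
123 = 123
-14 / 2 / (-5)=7 / 5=1.40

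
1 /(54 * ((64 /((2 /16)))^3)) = 1 /7247757312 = 0.00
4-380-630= -1006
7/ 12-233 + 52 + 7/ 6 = -717/ 4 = -179.25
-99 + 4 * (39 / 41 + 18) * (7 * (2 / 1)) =39453 / 41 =962.27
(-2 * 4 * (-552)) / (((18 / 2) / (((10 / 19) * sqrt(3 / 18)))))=7360 * sqrt(6) / 171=105.43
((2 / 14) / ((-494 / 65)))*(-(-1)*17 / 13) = -85 / 3458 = -0.02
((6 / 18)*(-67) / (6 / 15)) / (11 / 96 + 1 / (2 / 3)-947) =5360 / 90757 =0.06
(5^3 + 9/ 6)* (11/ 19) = 2783/ 38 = 73.24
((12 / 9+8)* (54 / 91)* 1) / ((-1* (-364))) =18 / 1183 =0.02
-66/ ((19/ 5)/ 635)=-209550/ 19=-11028.95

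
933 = 933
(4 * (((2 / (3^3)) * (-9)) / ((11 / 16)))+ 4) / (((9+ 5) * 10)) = 0.00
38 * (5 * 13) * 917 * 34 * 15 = 1155144900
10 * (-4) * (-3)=120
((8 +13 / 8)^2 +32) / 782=7977 / 50048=0.16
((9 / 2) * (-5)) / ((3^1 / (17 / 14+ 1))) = -465 / 28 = -16.61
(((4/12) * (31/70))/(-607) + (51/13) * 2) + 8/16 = 6915046/828555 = 8.35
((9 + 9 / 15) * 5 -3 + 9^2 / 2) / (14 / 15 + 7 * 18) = 2565 / 3808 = 0.67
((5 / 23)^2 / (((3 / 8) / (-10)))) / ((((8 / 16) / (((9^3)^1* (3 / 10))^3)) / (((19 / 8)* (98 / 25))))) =-3246196277331 / 13225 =-245459075.79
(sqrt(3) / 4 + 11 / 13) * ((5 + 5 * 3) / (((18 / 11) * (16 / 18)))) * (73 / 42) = 4015 * sqrt(3) / 672 + 44165 / 2184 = 30.57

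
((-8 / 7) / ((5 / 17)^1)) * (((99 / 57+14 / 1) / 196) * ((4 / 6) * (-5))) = 20332 / 19551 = 1.04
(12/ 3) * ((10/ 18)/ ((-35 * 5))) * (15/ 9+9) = -128/ 945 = -0.14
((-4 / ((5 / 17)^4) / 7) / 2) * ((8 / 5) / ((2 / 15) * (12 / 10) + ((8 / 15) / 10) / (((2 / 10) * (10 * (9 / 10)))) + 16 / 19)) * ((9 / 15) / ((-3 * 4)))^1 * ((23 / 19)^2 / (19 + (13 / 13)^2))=0.22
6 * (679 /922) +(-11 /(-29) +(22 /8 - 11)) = -184601 /53476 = -3.45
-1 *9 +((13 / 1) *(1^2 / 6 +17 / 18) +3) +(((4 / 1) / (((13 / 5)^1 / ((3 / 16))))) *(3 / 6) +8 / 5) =47683 / 4680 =10.19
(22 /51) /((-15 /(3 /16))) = -11 /2040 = -0.01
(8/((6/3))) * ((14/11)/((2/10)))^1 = 280/11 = 25.45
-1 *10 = -10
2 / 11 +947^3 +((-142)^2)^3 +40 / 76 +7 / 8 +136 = 13709175175070063 / 1672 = 8199267449204.58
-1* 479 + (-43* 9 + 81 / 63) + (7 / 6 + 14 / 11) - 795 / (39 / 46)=-10810603 / 6006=-1799.97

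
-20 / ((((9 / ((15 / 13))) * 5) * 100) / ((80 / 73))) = -16 / 2847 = -0.01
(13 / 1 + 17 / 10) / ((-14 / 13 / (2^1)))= -273 / 10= -27.30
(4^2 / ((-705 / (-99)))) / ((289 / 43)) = 22704 / 67915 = 0.33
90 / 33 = 30 / 11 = 2.73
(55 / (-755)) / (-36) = 11 / 5436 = 0.00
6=6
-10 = -10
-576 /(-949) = 576 /949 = 0.61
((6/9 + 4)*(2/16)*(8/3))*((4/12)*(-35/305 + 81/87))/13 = 0.03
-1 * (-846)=846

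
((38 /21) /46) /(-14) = -0.00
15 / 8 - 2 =-1 / 8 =-0.12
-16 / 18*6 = -5.33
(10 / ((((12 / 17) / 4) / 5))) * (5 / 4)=2125 / 6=354.17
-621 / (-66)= 9.41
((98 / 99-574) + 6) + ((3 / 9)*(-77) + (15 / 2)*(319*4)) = 888755 / 99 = 8977.32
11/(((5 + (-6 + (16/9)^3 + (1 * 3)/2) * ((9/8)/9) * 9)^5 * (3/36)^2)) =5791354969059753984/35105244892972221551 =0.16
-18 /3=-6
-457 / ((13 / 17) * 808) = -7769 / 10504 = -0.74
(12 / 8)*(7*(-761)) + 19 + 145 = -15653 / 2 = -7826.50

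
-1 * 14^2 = -196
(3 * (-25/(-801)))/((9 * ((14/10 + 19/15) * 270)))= 0.00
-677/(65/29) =-302.05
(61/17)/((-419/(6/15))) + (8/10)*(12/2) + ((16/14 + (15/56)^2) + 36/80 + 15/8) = 931056503/111688640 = 8.34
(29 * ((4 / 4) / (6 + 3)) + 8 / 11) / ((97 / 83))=32453 / 9603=3.38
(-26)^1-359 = -385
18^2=324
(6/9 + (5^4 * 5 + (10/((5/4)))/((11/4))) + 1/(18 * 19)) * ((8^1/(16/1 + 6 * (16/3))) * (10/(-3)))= -58848565/33858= -1738.10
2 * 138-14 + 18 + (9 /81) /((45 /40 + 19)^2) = 65320984 /233289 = 280.00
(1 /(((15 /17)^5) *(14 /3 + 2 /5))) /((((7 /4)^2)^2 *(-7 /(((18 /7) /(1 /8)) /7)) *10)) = -726966784 /440080790625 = -0.00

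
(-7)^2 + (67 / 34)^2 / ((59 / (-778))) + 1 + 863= 29388905 / 34102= 861.79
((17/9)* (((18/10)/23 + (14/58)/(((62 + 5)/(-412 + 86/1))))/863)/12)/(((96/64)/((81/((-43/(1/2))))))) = 4164031/33167282020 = 0.00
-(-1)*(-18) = -18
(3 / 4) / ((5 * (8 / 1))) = 3 / 160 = 0.02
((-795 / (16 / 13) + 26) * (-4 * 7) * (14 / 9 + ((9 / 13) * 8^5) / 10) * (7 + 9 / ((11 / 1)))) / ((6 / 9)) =152497839641 / 330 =462114665.58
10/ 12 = 5/ 6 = 0.83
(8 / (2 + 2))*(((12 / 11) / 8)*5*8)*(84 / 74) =5040 / 407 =12.38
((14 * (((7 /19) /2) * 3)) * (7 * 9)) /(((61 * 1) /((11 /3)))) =33957 /1159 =29.30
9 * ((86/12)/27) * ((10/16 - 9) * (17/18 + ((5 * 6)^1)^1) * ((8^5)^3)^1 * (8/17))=-14115240006318555136/1377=-10250718958837004.46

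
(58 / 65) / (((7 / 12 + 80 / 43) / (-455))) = -209496 / 1261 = -166.13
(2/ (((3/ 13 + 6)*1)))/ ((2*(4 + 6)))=13/ 810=0.02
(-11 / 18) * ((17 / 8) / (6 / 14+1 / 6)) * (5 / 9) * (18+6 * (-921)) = 66759 / 10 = 6675.90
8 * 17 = 136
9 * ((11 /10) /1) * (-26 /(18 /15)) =-429 /2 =-214.50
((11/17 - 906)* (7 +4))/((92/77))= -13036177/1564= -8335.15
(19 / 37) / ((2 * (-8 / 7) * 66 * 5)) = -133 / 195360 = -0.00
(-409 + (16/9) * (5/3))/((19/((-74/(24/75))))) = 533725/108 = 4941.90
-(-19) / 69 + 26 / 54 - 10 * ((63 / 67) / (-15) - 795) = 330833222 / 41607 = 7951.38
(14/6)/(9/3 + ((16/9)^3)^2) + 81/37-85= -82.74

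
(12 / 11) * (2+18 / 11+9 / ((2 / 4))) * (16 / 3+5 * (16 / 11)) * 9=3564288 / 1331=2677.90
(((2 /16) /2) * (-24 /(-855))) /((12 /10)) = 0.00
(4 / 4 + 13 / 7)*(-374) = -7480 / 7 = -1068.57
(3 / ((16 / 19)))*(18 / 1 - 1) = 969 / 16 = 60.56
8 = 8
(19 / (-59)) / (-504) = 19 / 29736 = 0.00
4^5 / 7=1024 / 7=146.29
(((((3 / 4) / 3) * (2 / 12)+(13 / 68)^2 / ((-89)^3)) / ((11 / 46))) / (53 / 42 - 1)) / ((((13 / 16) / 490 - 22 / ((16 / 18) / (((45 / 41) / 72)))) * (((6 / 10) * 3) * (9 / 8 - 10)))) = 105437018769740000 / 951004256684703309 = 0.11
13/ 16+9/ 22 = 1.22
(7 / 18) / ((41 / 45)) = 35 / 82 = 0.43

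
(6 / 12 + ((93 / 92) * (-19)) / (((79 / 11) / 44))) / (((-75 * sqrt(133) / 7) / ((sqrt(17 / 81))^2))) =7238549 * sqrt(133) / 419454450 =0.20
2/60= 1/30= 0.03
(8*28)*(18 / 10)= 2016 / 5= 403.20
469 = 469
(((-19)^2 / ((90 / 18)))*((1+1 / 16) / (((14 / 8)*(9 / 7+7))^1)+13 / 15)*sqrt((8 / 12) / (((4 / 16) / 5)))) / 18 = 1180831*sqrt(30) / 469800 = 13.77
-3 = -3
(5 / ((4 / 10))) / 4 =25 / 8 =3.12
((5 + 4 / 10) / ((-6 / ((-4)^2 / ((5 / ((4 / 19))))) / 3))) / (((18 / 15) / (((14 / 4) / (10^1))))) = -252 / 475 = -0.53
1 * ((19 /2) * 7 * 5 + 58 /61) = 333.45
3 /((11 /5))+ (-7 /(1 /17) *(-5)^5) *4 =16362515 /11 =1487501.36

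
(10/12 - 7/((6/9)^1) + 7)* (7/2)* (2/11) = -56/33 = -1.70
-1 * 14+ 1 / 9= -125 / 9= -13.89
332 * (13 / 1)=4316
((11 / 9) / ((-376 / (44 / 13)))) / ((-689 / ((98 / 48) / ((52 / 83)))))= 492107 / 9456872256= 0.00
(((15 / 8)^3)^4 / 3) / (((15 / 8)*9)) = 320361328125 / 8589934592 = 37.29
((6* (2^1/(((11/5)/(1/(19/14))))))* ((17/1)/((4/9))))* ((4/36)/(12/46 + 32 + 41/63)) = 5172930/9967001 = 0.52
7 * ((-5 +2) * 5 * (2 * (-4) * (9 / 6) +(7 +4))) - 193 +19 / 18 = -1565 / 18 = -86.94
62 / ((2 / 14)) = 434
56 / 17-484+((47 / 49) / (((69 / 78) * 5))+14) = -44687316 / 95795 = -466.49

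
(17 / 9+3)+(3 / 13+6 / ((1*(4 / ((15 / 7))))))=13651 / 1638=8.33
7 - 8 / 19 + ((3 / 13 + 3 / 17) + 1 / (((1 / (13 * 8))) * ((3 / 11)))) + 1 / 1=4904258 / 12597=389.32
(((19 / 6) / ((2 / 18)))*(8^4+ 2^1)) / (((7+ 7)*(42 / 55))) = 2141205 / 196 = 10924.52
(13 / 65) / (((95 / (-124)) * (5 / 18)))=-2232 / 2375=-0.94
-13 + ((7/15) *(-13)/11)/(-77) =-23582/1815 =-12.99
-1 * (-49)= 49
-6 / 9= -2 / 3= -0.67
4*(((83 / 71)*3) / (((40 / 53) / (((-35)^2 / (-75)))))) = -215551 / 710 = -303.59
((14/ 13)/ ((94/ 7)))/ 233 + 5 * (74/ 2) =185.00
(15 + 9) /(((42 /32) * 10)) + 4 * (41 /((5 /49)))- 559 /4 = 205699 /140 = 1469.28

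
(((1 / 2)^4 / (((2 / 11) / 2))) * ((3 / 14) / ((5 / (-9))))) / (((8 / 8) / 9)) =-2673 / 1120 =-2.39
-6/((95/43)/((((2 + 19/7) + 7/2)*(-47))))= 139449/133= 1048.49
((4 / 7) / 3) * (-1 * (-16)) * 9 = 192 / 7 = 27.43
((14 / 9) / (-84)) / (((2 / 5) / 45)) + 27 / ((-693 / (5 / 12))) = -2.10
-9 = -9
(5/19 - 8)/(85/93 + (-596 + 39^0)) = 13671/1049750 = 0.01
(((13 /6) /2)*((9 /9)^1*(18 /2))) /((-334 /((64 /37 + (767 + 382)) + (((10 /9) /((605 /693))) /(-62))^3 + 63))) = -69446674626303 /1960068815672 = -35.43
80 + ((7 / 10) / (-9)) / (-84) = 86401 / 1080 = 80.00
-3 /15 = -1 /5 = -0.20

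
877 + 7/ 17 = 14916/ 17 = 877.41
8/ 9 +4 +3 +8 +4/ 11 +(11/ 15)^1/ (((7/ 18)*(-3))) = 54137/ 3465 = 15.62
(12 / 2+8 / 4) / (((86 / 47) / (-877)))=-3834.33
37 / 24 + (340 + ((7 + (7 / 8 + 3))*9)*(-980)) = -2293823 / 24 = -95575.96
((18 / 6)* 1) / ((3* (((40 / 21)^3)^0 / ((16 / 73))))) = 16 / 73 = 0.22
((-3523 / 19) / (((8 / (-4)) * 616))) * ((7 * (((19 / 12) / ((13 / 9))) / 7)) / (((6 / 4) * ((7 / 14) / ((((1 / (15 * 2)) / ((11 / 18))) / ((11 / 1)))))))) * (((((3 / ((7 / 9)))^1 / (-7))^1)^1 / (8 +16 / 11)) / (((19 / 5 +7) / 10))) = -4065 / 69060992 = -0.00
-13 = -13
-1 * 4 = -4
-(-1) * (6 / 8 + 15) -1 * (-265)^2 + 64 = -280581 / 4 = -70145.25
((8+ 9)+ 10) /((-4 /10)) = -135 /2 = -67.50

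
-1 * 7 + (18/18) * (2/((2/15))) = 8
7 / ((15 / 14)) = 98 / 15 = 6.53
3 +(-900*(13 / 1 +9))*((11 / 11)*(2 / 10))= -3957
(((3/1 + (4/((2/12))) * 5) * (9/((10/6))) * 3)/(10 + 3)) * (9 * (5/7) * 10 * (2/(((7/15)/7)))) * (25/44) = 168125625/1001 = 167957.67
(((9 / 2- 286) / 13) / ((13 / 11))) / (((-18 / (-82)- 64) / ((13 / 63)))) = 253913 / 4283370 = 0.06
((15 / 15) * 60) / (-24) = -5 / 2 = -2.50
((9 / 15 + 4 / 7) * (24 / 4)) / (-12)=-41 / 70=-0.59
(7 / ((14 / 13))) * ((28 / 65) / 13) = 14 / 65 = 0.22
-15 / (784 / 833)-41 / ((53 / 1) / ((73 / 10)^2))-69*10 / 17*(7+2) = -152253127 / 360400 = -422.46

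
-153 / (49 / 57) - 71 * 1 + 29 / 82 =-998979 / 4018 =-248.63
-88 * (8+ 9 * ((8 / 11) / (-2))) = -416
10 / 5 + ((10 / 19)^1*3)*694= 20858 / 19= 1097.79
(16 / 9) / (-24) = -2 / 27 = -0.07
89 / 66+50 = 3389 / 66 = 51.35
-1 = -1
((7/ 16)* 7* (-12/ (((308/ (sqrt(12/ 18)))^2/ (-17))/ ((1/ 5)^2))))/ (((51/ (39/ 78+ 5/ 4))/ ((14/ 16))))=49/ 9292800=0.00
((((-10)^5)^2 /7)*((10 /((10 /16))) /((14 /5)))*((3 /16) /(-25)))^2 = 9000000000000000000 /2401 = 3748438150770512.29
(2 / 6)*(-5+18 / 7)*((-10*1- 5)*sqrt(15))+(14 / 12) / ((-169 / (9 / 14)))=47.02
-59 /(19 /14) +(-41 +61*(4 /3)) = -179 /57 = -3.14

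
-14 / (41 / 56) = -784 / 41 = -19.12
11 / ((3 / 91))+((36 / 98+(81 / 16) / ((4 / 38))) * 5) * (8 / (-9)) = 69551 / 588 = 118.28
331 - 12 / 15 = 330.20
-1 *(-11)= 11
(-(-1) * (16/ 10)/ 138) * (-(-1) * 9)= 12/ 115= 0.10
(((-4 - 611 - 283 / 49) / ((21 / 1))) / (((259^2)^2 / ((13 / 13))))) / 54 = -0.00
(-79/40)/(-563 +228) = 79/13400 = 0.01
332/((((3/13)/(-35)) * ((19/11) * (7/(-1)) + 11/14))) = 23263240/5223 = 4454.00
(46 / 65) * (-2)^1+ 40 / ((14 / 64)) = 82556 / 455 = 181.44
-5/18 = -0.28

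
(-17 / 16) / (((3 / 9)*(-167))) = 51 / 2672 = 0.02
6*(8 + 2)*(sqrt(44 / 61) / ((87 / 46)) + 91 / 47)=143.11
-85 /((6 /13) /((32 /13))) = -1360 /3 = -453.33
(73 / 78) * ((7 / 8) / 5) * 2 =511 / 1560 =0.33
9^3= 729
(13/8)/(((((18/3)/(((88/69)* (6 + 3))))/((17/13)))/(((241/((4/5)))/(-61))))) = -225335/11224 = -20.08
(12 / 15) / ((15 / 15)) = 4 / 5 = 0.80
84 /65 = 1.29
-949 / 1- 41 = -990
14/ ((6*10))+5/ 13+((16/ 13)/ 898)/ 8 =0.62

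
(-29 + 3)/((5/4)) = -104/5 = -20.80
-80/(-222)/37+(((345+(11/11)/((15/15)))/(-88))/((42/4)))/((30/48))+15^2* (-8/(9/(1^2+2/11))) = -374668948/1581195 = -236.95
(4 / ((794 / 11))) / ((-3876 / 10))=-55 / 384693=-0.00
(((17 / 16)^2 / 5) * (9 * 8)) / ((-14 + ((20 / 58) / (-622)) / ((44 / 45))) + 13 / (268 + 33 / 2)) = -146826244521 / 126040234600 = -1.16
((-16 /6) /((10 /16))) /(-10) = 0.43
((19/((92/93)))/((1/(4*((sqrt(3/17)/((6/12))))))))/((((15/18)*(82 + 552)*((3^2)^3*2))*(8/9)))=589*sqrt(51)/44620920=0.00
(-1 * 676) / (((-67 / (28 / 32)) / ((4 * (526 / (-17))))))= -1244516 / 1139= -1092.64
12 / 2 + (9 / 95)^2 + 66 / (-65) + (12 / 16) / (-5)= 2273097 / 469300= 4.84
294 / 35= 8.40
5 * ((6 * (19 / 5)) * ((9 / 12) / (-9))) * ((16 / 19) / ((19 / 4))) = -32 / 19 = -1.68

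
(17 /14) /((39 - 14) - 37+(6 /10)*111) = 85 /3822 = 0.02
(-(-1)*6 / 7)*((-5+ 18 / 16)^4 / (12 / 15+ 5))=33.32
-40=-40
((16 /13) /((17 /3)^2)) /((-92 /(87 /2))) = -1566 /86411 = -0.02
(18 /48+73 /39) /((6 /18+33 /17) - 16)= -11917 /72800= -0.16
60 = 60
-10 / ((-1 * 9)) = 10 / 9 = 1.11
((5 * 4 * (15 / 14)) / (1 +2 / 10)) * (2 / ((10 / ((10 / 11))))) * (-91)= -3250 / 11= -295.45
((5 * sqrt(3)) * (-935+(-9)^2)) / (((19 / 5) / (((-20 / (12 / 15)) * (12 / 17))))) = 6405000 * sqrt(3) / 323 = 34346.08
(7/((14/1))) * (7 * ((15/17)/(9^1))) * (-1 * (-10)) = 175/51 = 3.43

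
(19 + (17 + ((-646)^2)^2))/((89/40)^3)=11145769209088000/704969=15810296919.56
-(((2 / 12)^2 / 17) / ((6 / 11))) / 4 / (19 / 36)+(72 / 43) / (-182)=-322115 / 30333576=-0.01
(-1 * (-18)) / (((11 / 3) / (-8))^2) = 10368 / 121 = 85.69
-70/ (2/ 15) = -525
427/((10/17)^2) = 123403/100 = 1234.03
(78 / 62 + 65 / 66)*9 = 13767 / 682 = 20.19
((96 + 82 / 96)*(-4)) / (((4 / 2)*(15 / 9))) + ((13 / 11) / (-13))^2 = -562489 / 4840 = -116.22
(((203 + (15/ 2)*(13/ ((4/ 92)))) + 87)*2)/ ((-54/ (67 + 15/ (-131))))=-6273.61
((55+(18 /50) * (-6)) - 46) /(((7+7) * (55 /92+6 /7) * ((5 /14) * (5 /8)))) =880992 /585625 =1.50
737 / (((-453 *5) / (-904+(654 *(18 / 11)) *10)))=-7220992 / 2265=-3188.08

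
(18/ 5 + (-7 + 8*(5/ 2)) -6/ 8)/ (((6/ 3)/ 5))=317/ 8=39.62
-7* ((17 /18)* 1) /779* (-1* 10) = 595 /7011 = 0.08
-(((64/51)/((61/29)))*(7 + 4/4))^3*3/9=-3273436168192/90327769893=-36.24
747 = 747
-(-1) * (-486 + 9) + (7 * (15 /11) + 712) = 2690 /11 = 244.55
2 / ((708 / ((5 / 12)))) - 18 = -18.00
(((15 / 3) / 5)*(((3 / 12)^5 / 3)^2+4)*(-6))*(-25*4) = 943718425 / 393216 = 2400.00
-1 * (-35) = 35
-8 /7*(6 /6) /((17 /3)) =-24 /119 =-0.20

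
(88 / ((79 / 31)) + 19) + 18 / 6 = 56.53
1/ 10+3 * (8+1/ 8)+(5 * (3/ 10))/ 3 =999/ 40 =24.98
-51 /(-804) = 17 /268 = 0.06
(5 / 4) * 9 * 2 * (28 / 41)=630 / 41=15.37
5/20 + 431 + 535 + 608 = 1574.25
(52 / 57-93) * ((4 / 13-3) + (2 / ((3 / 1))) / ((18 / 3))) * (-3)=-1585198 / 2223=-713.09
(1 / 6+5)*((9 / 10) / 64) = 93 / 1280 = 0.07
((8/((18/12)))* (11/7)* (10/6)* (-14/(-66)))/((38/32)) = 1280/513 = 2.50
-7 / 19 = -0.37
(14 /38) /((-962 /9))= -63 /18278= -0.00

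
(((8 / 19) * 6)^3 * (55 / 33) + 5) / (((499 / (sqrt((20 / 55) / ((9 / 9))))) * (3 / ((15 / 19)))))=2186150 * sqrt(11) / 715331969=0.01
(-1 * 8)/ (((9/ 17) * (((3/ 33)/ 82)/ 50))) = -6133600/ 9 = -681511.11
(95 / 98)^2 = 9025 / 9604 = 0.94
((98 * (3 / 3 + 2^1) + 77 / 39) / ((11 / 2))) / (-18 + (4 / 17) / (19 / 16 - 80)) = -19034407 / 6367845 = -2.99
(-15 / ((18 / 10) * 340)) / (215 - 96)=-5 / 24276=-0.00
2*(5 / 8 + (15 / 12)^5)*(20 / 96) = 6275 / 4096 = 1.53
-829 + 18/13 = -10759/13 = -827.62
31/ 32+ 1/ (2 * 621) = 19267/ 19872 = 0.97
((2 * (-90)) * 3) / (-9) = 60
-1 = -1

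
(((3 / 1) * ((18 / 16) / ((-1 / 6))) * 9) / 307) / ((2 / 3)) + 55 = 132893 / 2456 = 54.11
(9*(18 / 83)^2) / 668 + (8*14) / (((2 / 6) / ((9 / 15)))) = 1159670349 / 5752315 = 201.60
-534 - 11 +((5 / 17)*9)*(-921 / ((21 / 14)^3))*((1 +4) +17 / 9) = -844745 / 153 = -5521.21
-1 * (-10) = 10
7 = 7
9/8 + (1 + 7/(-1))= -4.88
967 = 967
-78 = -78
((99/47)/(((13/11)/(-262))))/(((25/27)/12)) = -92443032/15275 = -6051.92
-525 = -525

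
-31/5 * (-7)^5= 521017/5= 104203.40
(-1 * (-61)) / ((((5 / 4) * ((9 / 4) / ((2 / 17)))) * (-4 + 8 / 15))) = -488 / 663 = -0.74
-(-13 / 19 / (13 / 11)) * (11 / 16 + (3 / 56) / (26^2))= 286319 / 719264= 0.40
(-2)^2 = 4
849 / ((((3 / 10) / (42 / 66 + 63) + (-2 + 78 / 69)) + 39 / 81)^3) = -69739143744627000000000 / 4628299201537225843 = -15067.99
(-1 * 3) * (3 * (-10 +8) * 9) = 162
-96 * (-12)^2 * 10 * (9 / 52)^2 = -699840 / 169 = -4141.07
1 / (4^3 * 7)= 1 / 448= 0.00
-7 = -7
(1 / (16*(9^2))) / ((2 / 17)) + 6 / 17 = 15841 / 44064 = 0.36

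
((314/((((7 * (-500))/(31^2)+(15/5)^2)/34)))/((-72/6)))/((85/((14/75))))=-2112278/5792625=-0.36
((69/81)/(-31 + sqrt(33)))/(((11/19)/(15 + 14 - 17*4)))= 5681*sqrt(33)/91872 + 176111/91872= 2.27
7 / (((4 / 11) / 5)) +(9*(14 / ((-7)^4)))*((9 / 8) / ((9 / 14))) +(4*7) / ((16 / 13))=11671 / 98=119.09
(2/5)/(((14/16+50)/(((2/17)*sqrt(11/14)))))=16*sqrt(154)/242165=0.00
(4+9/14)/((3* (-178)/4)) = -65/1869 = -0.03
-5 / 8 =-0.62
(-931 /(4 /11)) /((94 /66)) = -337953 /188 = -1797.62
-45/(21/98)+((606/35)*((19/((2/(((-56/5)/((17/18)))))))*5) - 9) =-847623/85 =-9972.04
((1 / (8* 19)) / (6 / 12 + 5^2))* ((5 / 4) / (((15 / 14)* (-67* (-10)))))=7 / 15581520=0.00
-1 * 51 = -51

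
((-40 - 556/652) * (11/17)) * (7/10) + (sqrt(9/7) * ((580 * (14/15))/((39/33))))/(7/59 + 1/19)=-512743/27710 + 357599 * sqrt(7)/312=3013.93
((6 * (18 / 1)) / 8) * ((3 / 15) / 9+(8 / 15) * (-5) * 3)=-1077 / 10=-107.70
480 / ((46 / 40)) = 9600 / 23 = 417.39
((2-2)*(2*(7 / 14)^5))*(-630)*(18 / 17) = 0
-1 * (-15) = 15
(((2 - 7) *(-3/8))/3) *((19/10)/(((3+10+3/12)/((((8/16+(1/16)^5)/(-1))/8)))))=-9961491/1778384896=-0.01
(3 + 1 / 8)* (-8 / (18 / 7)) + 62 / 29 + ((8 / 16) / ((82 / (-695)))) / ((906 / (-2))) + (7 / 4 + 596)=953634967 / 1615851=590.18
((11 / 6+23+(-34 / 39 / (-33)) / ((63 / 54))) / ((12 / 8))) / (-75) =-29857 / 135135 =-0.22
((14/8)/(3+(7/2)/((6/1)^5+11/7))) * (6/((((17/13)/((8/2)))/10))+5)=1221428705/11108038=109.96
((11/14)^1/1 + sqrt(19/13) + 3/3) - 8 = -87/14 + sqrt(247)/13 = -5.01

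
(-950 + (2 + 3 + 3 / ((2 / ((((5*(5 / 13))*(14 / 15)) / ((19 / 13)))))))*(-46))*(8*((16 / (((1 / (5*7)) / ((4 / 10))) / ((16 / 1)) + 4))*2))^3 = -167823957305589760 / 507887081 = -330435570.39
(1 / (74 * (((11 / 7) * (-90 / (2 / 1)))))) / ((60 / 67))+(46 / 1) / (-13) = -101104897 / 28571400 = -3.54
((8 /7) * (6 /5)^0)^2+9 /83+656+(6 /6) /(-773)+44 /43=89009432418 /135183013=658.44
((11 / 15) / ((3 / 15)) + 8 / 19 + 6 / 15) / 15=1279 / 4275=0.30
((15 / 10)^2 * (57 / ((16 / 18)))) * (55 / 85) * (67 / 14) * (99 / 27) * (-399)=-711170361 / 1088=-653649.23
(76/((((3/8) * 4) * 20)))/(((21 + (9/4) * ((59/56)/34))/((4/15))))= 1157632/36105075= 0.03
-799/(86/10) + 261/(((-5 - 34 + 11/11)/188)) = -1130867/817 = -1384.17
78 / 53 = 1.47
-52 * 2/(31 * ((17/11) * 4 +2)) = -572/1395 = -0.41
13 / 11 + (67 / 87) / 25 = 29012 / 23925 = 1.21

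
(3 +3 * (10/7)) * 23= 167.57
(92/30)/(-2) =-23/15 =-1.53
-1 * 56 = -56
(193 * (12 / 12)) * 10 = 1930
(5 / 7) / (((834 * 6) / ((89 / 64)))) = 445 / 2241792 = 0.00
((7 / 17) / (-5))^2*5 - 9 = -12956 / 1445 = -8.97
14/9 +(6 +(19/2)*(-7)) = -1061/18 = -58.94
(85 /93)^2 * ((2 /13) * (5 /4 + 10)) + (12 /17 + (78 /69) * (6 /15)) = 127192679 /48847630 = 2.60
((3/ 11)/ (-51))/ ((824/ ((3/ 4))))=-3/ 616352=-0.00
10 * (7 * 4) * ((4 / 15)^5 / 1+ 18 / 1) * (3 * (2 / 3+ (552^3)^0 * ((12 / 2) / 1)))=100807.55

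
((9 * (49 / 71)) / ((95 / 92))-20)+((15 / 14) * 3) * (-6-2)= -1874396 / 47215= -39.70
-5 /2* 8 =-20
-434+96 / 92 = -9958 / 23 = -432.96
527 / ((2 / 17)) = 8959 / 2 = 4479.50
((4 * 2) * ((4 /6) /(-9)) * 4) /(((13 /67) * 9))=-4288 /3159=-1.36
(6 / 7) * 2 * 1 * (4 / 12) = 4 / 7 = 0.57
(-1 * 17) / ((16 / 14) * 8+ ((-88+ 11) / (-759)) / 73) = -599403 / 322417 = -1.86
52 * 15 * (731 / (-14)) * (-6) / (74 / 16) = 13684320 / 259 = 52835.21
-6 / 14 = -3 / 7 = -0.43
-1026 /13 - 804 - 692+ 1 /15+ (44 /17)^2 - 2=-88486223 /56355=-1570.16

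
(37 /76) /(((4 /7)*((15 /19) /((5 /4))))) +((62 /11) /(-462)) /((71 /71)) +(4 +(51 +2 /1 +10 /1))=3704399 /54208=68.34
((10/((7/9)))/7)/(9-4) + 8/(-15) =-0.17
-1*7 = -7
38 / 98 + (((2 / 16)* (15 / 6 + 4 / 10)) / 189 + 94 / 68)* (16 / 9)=2.85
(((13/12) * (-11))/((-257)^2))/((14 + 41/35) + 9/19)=-95095/8246085552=-0.00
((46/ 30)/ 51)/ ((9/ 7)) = 161/ 6885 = 0.02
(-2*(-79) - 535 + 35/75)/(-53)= 5648/795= 7.10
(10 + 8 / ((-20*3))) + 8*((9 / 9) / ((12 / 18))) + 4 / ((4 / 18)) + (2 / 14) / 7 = 29317 / 735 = 39.89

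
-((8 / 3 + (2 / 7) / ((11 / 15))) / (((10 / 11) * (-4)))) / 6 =0.14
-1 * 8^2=-64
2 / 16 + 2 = 17 / 8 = 2.12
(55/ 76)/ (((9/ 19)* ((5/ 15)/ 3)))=55/ 4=13.75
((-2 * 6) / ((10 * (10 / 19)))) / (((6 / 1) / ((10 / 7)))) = -19 / 35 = -0.54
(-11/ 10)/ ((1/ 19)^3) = -75449/ 10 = -7544.90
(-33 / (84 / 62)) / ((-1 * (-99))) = -31 / 126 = -0.25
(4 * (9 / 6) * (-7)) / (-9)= 14 / 3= 4.67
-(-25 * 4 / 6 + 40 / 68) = 820 / 51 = 16.08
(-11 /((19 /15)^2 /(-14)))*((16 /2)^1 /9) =30800 /361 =85.32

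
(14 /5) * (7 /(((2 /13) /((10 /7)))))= 182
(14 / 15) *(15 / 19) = 14 / 19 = 0.74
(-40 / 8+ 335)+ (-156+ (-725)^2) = 525799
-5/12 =-0.42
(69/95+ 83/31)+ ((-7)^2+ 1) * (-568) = -83627976/2945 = -28396.60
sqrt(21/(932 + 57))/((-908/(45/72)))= -5 * sqrt(20769)/7184096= -0.00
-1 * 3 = -3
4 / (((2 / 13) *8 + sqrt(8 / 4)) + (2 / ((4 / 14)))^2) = 33956 / 426071 - 676 *sqrt(2) / 426071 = 0.08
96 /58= 48 /29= 1.66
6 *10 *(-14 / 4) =-210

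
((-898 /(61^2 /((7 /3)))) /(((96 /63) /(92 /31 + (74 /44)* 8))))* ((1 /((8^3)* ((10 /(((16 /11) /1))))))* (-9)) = 6930315 /446639072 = 0.02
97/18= 5.39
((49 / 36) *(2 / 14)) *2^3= 14 / 9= 1.56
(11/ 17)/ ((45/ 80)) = 176/ 153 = 1.15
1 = 1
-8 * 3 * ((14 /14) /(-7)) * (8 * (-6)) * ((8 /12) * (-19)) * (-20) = -291840 /7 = -41691.43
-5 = -5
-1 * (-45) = 45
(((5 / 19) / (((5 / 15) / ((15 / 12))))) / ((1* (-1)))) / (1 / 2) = -75 / 38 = -1.97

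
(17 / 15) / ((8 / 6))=17 / 20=0.85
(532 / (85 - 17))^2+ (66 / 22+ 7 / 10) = 187583 / 2890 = 64.91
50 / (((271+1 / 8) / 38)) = 7.01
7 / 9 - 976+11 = -964.22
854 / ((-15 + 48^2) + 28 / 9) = 1098 / 2947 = 0.37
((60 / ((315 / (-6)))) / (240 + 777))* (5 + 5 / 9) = -400 / 64071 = -0.01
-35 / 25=-7 / 5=-1.40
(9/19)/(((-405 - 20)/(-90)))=162/1615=0.10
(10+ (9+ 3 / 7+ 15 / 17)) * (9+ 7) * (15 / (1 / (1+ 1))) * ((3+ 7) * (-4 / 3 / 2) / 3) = -7734400 / 357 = -21664.99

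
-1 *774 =-774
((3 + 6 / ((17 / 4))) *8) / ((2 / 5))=1500 / 17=88.24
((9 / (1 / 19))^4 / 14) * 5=4275180405 / 14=305370028.93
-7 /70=-1 /10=-0.10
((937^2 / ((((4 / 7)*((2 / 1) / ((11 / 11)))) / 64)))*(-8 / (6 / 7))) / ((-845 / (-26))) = -2753310784 / 195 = -14119542.48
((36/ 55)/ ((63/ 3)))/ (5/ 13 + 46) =0.00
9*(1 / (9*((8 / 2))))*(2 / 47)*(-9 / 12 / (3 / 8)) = -1 / 47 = -0.02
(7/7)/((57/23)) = 23/57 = 0.40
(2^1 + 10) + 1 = 13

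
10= 10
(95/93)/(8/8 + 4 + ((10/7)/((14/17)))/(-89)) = 82859/403992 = 0.21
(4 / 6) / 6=1 / 9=0.11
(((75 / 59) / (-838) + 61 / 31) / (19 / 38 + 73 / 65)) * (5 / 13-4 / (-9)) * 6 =2923227890 / 485100183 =6.03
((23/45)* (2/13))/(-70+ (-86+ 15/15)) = -46/90675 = -0.00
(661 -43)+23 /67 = 41429 /67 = 618.34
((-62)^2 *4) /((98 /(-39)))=-299832 /49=-6119.02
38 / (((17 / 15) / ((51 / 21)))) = 570 / 7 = 81.43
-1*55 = -55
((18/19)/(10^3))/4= 9/38000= 0.00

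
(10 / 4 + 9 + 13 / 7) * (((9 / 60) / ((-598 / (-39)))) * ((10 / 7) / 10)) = 1683 / 90160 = 0.02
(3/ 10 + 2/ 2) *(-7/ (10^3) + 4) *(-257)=-13340613/ 10000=-1334.06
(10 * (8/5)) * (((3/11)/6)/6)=0.12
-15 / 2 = -7.50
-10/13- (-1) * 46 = 588/13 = 45.23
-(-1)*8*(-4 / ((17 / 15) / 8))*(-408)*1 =92160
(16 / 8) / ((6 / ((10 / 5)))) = 2 / 3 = 0.67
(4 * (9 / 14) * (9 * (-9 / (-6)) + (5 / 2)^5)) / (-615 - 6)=-0.46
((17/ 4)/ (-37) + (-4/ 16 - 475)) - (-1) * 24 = -33401/ 74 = -451.36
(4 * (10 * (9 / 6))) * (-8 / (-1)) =480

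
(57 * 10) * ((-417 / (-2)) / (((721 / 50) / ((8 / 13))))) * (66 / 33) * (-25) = -2376900000 / 9373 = -253590.10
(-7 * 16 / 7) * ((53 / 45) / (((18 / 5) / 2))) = -848 / 81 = -10.47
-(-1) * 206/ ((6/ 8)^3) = 13184/ 27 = 488.30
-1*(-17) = 17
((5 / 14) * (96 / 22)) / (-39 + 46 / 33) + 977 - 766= 1832597 / 8687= 210.96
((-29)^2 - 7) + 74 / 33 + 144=32348 / 33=980.24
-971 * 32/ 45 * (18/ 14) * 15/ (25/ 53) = -4940448/ 175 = -28231.13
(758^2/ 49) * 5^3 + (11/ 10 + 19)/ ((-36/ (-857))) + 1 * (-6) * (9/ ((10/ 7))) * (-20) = 8625718811/ 5880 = 1466958.98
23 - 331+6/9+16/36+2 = -2744/9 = -304.89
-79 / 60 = -1.32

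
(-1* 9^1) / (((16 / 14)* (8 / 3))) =-2.95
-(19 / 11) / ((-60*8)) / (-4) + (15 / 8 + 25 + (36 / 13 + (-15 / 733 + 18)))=9584220149 / 201252480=47.62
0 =0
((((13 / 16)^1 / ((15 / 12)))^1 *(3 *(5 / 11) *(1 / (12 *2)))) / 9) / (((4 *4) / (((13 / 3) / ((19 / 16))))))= 169 / 180576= 0.00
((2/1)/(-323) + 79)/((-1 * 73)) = -25515/23579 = -1.08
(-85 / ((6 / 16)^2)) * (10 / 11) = -54400 / 99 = -549.49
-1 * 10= -10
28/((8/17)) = 119/2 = 59.50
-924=-924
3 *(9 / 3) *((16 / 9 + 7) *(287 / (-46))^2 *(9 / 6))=19521453 / 4232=4612.82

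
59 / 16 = 3.69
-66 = -66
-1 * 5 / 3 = -5 / 3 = -1.67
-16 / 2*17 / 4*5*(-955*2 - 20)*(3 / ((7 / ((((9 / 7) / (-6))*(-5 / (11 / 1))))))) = 7382250 / 539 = 13696.20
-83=-83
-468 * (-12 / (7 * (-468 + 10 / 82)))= -230256 / 134281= -1.71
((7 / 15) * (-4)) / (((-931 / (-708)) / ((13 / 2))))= -6136 / 665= -9.23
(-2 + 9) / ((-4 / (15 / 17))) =-105 / 68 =-1.54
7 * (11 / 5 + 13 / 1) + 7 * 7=777 / 5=155.40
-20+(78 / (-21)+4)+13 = -47 / 7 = -6.71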